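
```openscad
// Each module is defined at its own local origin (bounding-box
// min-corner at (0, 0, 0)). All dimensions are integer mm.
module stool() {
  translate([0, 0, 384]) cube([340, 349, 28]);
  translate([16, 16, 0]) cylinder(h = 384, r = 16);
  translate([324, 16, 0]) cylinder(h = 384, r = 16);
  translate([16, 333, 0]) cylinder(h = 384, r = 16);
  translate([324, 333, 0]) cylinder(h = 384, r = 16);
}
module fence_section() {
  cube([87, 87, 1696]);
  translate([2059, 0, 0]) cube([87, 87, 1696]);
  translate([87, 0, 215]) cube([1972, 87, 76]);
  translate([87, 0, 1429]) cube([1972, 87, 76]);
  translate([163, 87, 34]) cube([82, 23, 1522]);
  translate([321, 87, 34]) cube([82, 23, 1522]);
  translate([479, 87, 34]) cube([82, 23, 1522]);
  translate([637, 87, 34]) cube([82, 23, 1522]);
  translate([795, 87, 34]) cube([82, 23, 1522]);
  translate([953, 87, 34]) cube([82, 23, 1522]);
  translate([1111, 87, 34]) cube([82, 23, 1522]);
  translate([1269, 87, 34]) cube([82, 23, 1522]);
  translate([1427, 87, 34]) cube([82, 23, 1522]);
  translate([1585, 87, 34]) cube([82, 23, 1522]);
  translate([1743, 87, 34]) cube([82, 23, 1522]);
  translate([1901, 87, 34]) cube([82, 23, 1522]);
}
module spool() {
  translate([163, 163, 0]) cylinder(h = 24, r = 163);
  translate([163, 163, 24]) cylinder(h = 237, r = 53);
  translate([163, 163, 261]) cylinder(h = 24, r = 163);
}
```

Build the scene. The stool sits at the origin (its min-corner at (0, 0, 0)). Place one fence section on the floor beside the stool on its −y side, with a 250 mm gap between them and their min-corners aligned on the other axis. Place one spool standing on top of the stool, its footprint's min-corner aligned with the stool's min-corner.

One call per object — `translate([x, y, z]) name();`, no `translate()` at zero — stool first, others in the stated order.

stool();
translate([0, -360, 0]) fence_section();
translate([0, 0, 412]) spool();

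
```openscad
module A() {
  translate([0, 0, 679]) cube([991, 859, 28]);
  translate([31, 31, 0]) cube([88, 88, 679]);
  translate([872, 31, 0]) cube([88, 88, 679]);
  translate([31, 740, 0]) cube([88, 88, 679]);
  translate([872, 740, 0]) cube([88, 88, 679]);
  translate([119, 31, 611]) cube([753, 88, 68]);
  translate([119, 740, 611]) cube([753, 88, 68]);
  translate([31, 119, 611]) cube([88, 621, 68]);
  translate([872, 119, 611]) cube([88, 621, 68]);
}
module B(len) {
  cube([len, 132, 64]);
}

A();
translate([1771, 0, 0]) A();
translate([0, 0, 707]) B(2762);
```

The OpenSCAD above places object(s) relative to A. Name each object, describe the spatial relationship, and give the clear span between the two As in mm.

Second table starts at x = 1771; first ends at x = 991; clear span = 1771 − 991 = 780 mm.

A is a table. B is a beam. A beam spans the tops of two tables. The clear span between the two tables is 780 mm.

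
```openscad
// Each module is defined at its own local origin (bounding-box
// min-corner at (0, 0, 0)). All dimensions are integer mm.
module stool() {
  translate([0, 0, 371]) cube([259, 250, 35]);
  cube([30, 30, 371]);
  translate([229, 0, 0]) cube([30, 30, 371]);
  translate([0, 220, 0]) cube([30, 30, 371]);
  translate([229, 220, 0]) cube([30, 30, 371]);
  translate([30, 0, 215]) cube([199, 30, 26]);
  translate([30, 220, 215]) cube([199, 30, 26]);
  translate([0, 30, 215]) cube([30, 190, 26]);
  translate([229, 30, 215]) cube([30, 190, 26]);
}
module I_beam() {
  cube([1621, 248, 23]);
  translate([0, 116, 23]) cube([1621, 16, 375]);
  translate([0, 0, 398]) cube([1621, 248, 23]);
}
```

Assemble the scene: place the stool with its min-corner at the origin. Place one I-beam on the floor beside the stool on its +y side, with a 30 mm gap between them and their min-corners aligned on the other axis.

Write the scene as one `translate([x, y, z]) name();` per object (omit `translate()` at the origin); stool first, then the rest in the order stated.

stool();
translate([0, 280, 0]) I_beam();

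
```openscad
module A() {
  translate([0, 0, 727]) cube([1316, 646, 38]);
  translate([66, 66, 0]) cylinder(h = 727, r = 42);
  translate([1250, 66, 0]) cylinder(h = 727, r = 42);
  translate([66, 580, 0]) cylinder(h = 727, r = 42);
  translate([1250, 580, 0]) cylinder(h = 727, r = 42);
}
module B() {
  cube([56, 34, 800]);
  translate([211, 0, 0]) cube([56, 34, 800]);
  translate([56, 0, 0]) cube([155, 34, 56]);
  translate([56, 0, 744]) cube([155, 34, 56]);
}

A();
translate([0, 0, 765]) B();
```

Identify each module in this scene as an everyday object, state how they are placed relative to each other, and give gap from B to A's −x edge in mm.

A is a table. B is a picture frame. The picture frame is on top of the table. The gap from the picture frame to the table's −x edge is 0 mm.

The picture frame's min-x is at 0; the table's min-x is 0; gap = 0 mm.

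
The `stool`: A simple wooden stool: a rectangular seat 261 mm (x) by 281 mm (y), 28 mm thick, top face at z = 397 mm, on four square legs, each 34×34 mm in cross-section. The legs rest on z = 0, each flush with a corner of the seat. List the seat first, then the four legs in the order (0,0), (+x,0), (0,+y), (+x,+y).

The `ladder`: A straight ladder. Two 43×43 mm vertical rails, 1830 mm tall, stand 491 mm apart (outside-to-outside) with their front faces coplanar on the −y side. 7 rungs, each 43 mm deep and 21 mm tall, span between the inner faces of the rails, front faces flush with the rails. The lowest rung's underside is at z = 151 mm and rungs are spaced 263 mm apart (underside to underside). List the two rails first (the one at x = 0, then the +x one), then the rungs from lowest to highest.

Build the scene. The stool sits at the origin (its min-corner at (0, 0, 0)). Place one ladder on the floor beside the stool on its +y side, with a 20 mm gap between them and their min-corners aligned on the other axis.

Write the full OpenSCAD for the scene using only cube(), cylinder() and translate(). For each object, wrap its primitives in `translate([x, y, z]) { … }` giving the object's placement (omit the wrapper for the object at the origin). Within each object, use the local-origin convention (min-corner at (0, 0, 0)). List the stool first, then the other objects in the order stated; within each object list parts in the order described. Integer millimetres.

translate([0, 0, 369]) cube([261, 281, 28]);
cube([34, 34, 369]);
translate([227, 0, 0]) cube([34, 34, 369]);
translate([0, 247, 0]) cube([34, 34, 369]);
translate([227, 247, 0]) cube([34, 34, 369]);
translate([0, 301, 0]) {
  cube([43, 43, 1830]);
  translate([448, 0, 0]) cube([43, 43, 1830]);
  translate([43, 0, 151]) cube([405, 43, 21]);
  translate([43, 0, 414]) cube([405, 43, 21]);
  translate([43, 0, 677]) cube([405, 43, 21]);
  translate([43, 0, 940]) cube([405, 43, 21]);
  translate([43, 0, 1203]) cube([405, 43, 21]);
  translate([43, 0, 1466]) cube([405, 43, 21]);
  translate([43, 0, 1729]) cube([405, 43, 21]);
}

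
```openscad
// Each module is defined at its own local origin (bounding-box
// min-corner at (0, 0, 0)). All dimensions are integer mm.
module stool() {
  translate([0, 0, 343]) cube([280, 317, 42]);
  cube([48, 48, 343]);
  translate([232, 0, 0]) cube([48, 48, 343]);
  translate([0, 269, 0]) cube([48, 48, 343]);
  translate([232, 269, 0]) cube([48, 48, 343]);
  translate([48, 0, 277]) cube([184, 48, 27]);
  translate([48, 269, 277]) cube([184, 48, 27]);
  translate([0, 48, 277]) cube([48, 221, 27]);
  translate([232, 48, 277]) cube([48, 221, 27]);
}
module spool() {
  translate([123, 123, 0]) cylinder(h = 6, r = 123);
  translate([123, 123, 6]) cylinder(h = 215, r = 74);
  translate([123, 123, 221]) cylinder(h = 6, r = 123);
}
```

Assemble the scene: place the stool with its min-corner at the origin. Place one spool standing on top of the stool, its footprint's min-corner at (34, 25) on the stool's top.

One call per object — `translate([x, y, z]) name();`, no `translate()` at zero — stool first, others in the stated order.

stool();
translate([34, 25, 385]) spool();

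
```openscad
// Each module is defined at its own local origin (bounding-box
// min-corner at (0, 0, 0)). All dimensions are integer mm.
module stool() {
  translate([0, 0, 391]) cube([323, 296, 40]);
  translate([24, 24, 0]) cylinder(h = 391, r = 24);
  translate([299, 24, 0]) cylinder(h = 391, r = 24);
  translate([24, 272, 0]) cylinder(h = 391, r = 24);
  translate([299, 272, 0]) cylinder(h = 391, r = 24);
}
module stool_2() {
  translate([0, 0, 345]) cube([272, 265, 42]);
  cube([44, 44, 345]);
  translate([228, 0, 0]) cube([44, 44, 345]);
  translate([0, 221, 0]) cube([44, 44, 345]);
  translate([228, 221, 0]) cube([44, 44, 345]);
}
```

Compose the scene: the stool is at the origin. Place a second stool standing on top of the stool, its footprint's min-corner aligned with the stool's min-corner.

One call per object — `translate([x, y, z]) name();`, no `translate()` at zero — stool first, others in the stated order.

stool();
translate([0, 0, 431]) stool_2();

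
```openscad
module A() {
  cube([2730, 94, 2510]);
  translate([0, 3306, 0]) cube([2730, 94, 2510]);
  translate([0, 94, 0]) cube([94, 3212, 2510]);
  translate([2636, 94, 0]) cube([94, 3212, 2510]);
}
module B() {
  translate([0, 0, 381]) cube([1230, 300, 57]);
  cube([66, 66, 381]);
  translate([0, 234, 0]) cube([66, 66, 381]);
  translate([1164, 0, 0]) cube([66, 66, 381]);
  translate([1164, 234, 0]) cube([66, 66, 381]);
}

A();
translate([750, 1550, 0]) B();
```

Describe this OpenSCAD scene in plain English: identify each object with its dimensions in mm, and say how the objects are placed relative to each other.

A is a box-shaped house frame (walls only): outside footprint 2730×3400 mm, wall height 2510 mm, wall thickness 94 mm. The two y-facing walls run the full x-width; the two x-facing walls fit between the inner faces of the y-facing walls.

B is a long wooden bench with a 1230 mm (x) × 300 mm (y) seat, 57 mm thick, its top surface 438 mm above the floor. Four 66 mm square legs at the seat corners, flush with the edges, run from z = 0 to the seat underside.

The bench sits inside the house frame, centred.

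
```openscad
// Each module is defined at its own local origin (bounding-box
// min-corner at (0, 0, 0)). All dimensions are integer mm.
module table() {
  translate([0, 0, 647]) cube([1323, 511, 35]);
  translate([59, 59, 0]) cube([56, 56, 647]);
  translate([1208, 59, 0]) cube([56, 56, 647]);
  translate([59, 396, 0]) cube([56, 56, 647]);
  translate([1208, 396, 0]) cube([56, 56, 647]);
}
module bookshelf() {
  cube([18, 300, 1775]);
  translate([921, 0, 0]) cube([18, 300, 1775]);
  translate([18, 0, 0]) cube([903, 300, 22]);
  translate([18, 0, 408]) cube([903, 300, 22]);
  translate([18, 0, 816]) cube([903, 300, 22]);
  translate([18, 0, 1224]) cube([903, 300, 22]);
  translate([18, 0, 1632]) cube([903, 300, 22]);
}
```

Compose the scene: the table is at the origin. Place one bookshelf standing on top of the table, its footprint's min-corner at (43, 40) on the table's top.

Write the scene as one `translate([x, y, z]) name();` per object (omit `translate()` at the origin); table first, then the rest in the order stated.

table();
translate([43, 40, 682]) bookshelf();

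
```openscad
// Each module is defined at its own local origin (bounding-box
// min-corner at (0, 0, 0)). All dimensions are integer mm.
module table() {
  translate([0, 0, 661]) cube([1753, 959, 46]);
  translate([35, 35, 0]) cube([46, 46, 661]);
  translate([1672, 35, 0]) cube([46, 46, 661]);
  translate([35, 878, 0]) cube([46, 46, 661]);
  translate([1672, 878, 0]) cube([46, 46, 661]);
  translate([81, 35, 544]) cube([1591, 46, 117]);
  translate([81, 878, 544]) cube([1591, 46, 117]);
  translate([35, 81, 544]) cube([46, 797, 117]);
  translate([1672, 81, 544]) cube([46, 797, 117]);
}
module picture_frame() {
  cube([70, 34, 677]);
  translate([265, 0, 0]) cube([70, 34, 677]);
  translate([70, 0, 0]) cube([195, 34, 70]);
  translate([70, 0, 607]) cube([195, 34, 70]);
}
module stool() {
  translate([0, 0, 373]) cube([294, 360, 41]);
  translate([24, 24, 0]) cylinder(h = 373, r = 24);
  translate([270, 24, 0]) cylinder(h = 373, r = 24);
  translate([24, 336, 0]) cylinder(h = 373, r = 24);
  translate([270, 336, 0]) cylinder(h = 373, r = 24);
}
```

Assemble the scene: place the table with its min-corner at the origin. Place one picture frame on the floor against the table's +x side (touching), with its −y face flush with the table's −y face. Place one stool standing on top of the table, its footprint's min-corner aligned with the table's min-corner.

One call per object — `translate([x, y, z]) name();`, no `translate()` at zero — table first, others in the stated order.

table();
translate([1753, 0, 0]) picture_frame();
translate([0, 0, 707]) stool();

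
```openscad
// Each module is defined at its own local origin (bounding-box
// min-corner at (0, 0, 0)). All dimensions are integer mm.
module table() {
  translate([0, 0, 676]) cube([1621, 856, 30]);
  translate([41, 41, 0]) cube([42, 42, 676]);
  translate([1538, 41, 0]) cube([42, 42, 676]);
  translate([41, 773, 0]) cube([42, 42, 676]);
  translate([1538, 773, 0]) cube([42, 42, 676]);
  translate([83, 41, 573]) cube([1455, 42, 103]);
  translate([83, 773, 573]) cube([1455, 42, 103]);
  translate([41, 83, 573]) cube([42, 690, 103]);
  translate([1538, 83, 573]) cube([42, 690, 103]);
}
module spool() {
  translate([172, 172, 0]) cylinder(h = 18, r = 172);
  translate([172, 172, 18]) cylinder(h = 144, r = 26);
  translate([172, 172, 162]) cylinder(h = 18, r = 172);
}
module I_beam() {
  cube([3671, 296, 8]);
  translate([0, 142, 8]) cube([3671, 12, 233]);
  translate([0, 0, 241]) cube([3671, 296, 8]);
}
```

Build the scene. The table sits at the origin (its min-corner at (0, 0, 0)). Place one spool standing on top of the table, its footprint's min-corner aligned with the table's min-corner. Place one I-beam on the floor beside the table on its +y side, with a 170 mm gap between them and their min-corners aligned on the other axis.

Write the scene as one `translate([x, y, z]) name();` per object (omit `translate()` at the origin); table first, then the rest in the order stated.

table();
translate([0, 0, 706]) spool();
translate([0, 1026, 0]) I_beam();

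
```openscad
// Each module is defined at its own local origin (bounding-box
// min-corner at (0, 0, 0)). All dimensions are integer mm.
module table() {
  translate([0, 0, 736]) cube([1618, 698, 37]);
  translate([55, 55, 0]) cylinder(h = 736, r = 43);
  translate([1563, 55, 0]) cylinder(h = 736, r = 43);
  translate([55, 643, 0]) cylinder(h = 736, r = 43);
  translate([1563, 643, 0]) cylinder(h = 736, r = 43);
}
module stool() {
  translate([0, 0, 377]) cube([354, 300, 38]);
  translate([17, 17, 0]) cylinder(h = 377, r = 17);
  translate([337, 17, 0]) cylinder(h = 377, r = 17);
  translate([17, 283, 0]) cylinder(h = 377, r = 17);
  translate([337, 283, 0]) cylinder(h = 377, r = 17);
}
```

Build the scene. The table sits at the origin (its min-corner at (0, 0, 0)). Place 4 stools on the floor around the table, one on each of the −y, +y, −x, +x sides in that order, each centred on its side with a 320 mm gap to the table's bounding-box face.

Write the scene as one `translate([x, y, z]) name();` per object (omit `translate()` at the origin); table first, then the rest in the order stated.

table();
translate([632, -620, 0]) stool();
translate([632, 1018, 0]) stool();
translate([-674, 199, 0]) stool();
translate([1938, 199, 0]) stool();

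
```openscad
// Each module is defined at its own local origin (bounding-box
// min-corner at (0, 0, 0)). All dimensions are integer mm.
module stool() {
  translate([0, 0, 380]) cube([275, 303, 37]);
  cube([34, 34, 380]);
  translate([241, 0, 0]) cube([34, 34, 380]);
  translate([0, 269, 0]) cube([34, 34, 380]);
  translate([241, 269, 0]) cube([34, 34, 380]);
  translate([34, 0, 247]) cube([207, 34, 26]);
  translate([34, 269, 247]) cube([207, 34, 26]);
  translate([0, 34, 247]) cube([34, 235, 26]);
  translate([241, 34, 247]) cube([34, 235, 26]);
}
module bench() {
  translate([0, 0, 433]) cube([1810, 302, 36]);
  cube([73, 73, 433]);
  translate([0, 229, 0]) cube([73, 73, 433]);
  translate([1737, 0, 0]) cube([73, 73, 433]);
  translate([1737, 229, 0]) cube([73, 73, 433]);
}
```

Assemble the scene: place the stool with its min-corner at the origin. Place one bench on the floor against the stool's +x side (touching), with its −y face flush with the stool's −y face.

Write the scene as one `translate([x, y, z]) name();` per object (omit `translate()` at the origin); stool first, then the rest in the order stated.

stool();
translate([275, 0, 0]) bench();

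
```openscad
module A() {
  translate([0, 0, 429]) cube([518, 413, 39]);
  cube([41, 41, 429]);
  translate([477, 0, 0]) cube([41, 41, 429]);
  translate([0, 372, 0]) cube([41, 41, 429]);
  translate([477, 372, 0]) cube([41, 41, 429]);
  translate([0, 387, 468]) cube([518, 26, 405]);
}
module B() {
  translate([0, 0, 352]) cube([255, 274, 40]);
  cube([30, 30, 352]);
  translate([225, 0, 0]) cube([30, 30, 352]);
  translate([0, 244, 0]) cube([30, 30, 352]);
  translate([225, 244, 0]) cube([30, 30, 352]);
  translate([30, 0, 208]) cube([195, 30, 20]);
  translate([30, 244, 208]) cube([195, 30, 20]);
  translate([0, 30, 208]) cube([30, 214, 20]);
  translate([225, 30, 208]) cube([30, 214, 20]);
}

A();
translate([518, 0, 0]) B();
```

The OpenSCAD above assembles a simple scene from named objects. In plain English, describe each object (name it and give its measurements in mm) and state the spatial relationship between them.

A is a chair. The seat is a 518×413×39 mm slab with its top at z = 468 mm, on four 41×41 mm corner legs (flush with the seat edges, standing on z = 0). A flat backrest 26 mm thick, 405 mm tall, spans the full seat width and rises from the seat top along its +y edge, rear face flush with the rear of the seat.

B is a four-legged stool. The seat is a 255×274×40 mm slab whose top surface is at z = 392 mm; four square legs, each 30×30 mm in cross-section, run from the floor (z = 0) to the underside of the seat, each flush with a corner of the seat. Four stretchers, 30 mm wide and 20 mm tall, connect adjacent legs with their undersides at z = 208 mm, each running between the inner faces of the legs it joins and aligned with the legs' outer faces on the other axis.

The stool is against the chair's +x side, with their −y faces flush.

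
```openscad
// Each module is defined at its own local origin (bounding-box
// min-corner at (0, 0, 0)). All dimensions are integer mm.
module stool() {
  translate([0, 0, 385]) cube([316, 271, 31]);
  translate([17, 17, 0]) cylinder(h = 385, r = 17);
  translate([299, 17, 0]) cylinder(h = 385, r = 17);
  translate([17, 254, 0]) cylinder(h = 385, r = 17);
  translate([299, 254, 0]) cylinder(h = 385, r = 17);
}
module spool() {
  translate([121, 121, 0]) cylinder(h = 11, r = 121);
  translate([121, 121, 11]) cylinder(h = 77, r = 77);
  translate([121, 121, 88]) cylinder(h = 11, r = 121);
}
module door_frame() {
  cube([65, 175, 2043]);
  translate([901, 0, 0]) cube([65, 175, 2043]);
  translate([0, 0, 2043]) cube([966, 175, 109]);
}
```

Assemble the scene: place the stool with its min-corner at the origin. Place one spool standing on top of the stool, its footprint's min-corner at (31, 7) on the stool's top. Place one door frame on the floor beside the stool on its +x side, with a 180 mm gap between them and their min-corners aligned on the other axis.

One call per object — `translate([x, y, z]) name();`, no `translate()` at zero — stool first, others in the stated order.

stool();
translate([31, 7, 416]) spool();
translate([496, 0, 0]) door_frame();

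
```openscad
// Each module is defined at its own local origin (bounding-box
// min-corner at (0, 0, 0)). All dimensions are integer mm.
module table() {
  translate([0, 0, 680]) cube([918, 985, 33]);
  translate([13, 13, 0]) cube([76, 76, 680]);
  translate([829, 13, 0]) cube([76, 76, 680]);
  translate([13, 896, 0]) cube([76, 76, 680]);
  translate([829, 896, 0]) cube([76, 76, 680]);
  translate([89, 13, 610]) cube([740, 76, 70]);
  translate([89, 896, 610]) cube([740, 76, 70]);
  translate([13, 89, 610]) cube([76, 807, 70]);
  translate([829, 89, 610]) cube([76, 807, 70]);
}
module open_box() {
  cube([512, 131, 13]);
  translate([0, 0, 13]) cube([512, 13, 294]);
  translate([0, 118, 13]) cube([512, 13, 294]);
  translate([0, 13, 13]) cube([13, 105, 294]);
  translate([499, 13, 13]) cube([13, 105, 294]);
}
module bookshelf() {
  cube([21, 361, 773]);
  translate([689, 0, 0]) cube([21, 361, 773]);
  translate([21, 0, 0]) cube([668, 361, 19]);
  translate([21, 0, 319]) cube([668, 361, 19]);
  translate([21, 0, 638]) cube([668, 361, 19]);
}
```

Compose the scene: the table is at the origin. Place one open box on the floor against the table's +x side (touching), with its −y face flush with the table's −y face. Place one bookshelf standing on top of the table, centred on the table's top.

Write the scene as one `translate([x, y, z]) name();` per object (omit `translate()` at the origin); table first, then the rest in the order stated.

table();
translate([918, 0, 0]) open_box();
translate([104, 312, 713]) bookshelf();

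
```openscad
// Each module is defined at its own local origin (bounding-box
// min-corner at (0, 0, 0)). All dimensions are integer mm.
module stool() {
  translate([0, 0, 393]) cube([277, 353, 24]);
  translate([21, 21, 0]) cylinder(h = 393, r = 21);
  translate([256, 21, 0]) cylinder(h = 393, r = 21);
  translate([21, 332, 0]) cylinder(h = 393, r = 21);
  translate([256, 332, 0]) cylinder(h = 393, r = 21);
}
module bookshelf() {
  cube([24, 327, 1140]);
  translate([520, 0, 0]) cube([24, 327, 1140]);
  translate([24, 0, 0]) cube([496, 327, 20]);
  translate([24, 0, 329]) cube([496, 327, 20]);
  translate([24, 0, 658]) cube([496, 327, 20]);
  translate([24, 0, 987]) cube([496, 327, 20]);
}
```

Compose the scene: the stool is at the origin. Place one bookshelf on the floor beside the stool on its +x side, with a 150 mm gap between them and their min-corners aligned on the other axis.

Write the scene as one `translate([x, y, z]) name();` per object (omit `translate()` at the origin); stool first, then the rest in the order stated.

stool();
translate([427, 0, 0]) bookshelf();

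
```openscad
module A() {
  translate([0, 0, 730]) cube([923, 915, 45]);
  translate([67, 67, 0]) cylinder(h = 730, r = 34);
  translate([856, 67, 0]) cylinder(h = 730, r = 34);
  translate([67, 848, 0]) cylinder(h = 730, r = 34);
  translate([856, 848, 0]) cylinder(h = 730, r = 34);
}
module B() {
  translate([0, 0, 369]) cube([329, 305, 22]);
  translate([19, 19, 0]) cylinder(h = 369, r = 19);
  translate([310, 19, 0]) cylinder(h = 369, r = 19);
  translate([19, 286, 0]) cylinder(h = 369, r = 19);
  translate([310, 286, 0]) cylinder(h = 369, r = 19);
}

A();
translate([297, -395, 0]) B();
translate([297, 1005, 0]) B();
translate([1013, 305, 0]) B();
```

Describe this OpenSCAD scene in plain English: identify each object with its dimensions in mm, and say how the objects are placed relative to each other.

A is a table: top 923 mm (x) × 915 mm (y), 45 mm thick, upper face at z = 775 mm, on four round legs of 68 mm diameter, each leg's bounding box inset 33 mm from the nearest pair of top edges, running from z = 0 to the bottom of the top.

B is a simple wooden stool: a rectangular seat 329 mm (x) by 305 mm (y), 22 mm thick, top face at z = 391 mm, on four round legs, each 38 mm in diameter. The legs rest on z = 0, each leg's axis is inset half a diameter from the nearest pair of seat edges (so the leg's bounding box is flush with the corner).

Three stools sit around the table at the −y, +y, +x sides.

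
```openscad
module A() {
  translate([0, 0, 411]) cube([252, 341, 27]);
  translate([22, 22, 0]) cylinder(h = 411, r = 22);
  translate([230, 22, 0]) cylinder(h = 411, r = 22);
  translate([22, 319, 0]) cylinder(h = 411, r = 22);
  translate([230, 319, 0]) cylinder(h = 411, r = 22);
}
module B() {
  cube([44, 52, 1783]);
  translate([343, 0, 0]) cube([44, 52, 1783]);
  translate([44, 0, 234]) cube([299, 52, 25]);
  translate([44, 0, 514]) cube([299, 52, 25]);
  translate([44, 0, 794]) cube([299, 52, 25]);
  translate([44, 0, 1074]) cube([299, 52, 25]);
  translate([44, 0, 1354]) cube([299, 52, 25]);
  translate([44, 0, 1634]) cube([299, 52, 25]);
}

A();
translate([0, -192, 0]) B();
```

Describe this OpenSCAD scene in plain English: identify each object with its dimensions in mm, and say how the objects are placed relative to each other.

A is a four-legged stool. The seat is 252×341 mm, 27 mm thick, top at z = 438 mm. It stands on four round legs, each 44 mm in diameter, from z = 0 to the seat underside, each leg's axis is inset half a diameter from the nearest pair of seat edges (so the leg's bounding box is flush with the corner).

B is a straight ladder. Two 44×52 mm vertical rails, 1783 mm tall, stand 387 mm apart (outside-to-outside) with their front faces coplanar on the −y side. 6 rungs, each 52 mm deep and 25 mm tall, span between the inner faces of the rails, front faces flush with the rails. The lowest rung's underside is at z = 234 mm and rungs are spaced 280 mm apart (underside to underside).

The ladder is on the floor beside the stool on its −y side.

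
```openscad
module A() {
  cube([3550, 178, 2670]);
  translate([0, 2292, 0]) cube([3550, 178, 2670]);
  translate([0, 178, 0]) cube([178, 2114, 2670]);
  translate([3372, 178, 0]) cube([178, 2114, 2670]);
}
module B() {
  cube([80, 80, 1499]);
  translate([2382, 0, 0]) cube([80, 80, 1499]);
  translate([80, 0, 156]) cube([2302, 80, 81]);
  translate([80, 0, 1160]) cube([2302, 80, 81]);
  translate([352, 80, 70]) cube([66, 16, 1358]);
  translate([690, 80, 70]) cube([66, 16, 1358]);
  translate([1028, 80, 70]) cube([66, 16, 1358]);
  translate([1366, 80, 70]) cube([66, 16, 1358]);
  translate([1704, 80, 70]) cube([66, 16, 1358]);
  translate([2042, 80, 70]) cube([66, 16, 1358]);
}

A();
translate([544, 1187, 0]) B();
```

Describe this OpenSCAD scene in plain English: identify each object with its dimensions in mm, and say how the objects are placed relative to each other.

A is a box-shaped house frame (walls only): outside footprint 3550×2470 mm, wall height 2670 mm, wall thickness 178 mm. The two y-facing walls run the full x-width; the two x-facing walls fit between the inner faces of the y-facing walls.

B is a fence section. Two 80×80 mm posts, 1499 mm tall, stand on the floor with a clear span of 2302 mm between their inner faces. Two horizontal rails of 80×81 mm section span the gap between the posts with their undersides at z = 156 mm and z = 1160 mm, flush with the posts' −y face. 6 pickets, each 66 mm wide, 16 mm thick and 1358 mm tall, are fixed to the +y face of the rails with their bottoms at z = 70 mm, evenly spaced across the span with equal gaps (rounded down to the nearest mm) at the −x end and between each pair — any rounding remainder accumulates at the +x end.

The fence section sits inside the house frame, centred.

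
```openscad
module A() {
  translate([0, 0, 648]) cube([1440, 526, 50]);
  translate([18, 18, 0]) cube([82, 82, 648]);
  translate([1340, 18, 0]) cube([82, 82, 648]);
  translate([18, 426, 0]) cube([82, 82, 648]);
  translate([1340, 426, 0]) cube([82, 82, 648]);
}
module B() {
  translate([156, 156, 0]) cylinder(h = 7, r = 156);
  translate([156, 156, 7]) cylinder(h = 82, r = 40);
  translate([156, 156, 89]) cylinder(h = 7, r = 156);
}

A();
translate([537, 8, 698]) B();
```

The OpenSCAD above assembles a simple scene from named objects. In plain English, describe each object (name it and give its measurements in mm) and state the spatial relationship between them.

A is a table: top 1440 mm (x) × 526 mm (y), 50 mm thick, upper face at z = 698 mm, on four 82×82 mm square legs, each inset 18 mm from the nearest pair of top edges, running from z = 0 to the bottom of the top.

B is a spool: two coaxial disc flanges of radius 156 mm and thickness 7 mm, joined by a core cylinder of radius 40 mm and height 82 mm. The lower flange rests on z = 0 and the three cylinders share a vertical axis.

The spool is on top of the table.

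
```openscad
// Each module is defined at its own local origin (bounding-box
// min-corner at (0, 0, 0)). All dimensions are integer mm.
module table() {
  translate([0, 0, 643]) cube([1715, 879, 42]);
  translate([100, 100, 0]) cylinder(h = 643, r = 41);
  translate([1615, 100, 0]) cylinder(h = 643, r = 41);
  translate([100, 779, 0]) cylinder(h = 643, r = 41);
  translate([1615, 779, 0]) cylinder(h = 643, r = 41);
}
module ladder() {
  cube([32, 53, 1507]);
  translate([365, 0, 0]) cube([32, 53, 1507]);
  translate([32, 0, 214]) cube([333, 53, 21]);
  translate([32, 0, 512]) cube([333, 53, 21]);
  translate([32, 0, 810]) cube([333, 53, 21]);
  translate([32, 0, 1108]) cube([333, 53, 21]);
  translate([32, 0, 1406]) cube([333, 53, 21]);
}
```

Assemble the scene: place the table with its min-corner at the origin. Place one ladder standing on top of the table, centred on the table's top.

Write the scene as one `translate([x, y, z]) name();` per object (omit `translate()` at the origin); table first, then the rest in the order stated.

table();
translate([659, 413, 685]) ladder();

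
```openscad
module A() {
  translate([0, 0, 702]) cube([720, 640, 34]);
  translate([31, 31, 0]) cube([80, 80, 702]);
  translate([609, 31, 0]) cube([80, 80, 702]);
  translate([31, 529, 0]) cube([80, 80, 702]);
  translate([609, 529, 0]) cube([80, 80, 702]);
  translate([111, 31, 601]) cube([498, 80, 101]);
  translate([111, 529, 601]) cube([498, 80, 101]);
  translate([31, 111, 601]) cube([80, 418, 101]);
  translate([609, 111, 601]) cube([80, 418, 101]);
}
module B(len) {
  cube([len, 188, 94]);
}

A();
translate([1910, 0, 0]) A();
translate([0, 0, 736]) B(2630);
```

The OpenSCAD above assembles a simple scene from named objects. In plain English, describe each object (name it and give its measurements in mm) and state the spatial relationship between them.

A is a rectangular dining table. The top is 720×640×34 mm with its upper surface at z = 736 mm. It stands on four 80×80 mm square legs, each inset 31 mm from the nearest pair of top edges, running from the floor to the underside of the top. Four apron rails, 80 mm thick and 101 mm tall, run between adjacent legs with their top edges flush with the underside of the top and their outer faces flush with the legs' outer faces.

B is a rectangular beam 2630 mm long (x), 188 mm deep (y), 94 mm thick (z).

The beam spans the tops of two tables placed 1190 mm apart, resting at z = 736 mm.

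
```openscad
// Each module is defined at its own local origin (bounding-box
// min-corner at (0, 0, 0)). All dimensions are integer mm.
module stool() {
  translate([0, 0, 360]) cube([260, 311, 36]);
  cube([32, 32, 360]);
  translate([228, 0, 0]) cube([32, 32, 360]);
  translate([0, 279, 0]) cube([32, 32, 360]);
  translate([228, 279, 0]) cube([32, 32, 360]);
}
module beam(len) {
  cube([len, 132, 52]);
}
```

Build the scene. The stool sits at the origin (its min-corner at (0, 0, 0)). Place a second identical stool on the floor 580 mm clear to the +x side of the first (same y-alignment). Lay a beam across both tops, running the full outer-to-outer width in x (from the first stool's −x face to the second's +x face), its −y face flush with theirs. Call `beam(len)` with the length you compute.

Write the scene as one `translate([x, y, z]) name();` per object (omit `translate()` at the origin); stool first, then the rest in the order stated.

stool();
translate([840, 0, 0]) stool();
translate([0, 0, 396]) beam(1100);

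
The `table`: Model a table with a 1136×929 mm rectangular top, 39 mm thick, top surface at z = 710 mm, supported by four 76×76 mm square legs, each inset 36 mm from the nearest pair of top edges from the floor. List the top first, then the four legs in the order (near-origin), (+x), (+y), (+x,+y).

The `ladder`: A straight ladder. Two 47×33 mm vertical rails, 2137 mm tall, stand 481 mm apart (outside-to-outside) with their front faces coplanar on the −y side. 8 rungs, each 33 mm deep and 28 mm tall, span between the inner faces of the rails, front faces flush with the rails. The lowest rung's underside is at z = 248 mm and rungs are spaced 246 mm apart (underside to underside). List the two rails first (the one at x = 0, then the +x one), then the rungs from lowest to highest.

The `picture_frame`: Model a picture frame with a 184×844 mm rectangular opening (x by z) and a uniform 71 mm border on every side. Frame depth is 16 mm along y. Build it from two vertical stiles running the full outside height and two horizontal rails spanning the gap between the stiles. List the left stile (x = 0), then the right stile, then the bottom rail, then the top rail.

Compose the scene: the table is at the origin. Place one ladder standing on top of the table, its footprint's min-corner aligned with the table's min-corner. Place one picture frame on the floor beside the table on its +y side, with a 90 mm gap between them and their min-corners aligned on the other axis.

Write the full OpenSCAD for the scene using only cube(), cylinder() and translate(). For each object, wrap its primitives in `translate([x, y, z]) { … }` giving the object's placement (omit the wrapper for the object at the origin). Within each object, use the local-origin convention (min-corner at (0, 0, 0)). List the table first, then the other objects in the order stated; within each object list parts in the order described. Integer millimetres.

translate([0, 0, 671]) cube([1136, 929, 39]);
translate([36, 36, 0]) cube([76, 76, 671]);
translate([1024, 36, 0]) cube([76, 76, 671]);
translate([36, 817, 0]) cube([76, 76, 671]);
translate([1024, 817, 0]) cube([76, 76, 671]);
translate([0, 0, 710]) {
  cube([47, 33, 2137]);
  translate([434, 0, 0]) cube([47, 33, 2137]);
  translate([47, 0, 248]) cube([387, 33, 28]);
  translate([47, 0, 494]) cube([387, 33, 28]);
  translate([47, 0, 740]) cube([387, 33, 28]);
  translate([47, 0, 986]) cube([387, 33, 28]);
  translate([47, 0, 1232]) cube([387, 33, 28]);
  translate([47, 0, 1478]) cube([387, 33, 28]);
  translate([47, 0, 1724]) cube([387, 33, 28]);
  translate([47, 0, 1970]) cube([387, 33, 28]);
}
translate([0, 1019, 0]) {
  cube([71, 16, 986]);
  translate([255, 0, 0]) cube([71, 16, 986]);
  translate([71, 0, 0]) cube([184, 16, 71]);
  translate([71, 0, 915]) cube([184, 16, 71]);
}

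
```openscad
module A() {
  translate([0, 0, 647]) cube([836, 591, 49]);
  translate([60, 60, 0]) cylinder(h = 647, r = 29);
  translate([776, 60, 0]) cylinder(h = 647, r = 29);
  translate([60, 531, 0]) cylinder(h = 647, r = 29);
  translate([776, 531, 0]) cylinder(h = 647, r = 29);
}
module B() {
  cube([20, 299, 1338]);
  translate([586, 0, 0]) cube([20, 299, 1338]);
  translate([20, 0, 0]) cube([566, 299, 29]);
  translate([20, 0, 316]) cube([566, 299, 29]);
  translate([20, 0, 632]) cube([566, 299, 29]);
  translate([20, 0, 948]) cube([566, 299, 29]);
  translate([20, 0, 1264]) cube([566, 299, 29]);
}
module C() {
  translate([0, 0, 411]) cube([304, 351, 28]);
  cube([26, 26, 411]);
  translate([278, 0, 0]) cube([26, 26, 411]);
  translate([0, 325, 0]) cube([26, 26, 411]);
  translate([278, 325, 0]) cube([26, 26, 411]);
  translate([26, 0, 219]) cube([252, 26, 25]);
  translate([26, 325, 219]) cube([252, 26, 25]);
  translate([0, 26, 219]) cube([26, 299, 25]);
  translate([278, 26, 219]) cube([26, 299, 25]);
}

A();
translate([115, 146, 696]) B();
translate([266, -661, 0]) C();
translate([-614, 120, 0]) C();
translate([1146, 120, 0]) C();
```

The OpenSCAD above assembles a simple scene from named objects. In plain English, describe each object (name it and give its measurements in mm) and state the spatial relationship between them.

A is a rectangular dining table. The top is 836×591×49 mm with its upper surface at z = 696 mm. It stands on four round legs of 58 mm diameter, each leg's bounding box inset 31 mm from the nearest pair of top edges, running from the floor to the underside of the top.

B is a bookshelf 606 mm wide overall, 299 mm deep and 1338 mm tall. The two sides are 20 mm thick vertical panels. 5 horizontal shelves of 29 mm thickness span between the inner faces of the sides; the lowest shelf sits on the floor and shelves are stacked with a clear vertical gap of 287 mm between each pair.

C is a four-legged stool. The seat is a 304×351×28 mm slab whose top surface is at z = 439 mm; four square legs, each 26×26 mm in cross-section, run from the floor (z = 0) to the underside of the seat, each flush with a corner of the seat. Four stretchers, 26 mm wide and 25 mm tall, connect adjacent legs with their undersides at z = 219 mm, each running between the inner faces of the legs it joins and aligned with the legs' outer faces on the other axis.

The bookshelf is on top of the table, centred. Three stools sit around the table at the −y, −x, +x sides.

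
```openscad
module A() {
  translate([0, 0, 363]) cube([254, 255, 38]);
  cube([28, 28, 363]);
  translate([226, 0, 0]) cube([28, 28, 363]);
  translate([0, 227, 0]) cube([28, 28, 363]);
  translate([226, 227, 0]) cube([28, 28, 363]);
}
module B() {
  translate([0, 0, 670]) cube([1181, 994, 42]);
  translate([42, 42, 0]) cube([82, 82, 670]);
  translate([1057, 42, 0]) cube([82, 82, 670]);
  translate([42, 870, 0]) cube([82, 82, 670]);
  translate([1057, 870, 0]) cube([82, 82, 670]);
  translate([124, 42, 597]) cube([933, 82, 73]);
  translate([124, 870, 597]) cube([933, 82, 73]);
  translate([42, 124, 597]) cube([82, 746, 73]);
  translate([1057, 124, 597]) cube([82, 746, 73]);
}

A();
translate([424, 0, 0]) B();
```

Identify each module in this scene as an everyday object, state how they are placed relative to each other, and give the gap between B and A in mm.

The table's nearest face is 170 mm from the stool's +x face.

A is a stool. B is a table. The table is on the floor beside the stool on its +x side. The gap between the table and the stool is 170 mm.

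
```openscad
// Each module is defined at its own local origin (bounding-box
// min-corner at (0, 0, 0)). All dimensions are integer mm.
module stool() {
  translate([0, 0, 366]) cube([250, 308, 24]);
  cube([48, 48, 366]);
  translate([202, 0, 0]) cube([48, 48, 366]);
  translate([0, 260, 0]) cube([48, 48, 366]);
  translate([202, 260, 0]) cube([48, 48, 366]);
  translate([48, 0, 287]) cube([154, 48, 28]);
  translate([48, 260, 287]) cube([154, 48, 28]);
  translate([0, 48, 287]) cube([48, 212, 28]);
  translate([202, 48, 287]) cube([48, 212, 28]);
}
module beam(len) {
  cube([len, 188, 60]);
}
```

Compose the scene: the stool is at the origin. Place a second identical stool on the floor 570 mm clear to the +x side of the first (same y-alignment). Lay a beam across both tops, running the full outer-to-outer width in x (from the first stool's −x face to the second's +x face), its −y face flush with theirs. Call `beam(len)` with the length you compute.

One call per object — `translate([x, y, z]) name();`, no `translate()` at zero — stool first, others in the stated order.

stool();
translate([820, 0, 0]) stool();
translate([0, 0, 390]) beam(1070);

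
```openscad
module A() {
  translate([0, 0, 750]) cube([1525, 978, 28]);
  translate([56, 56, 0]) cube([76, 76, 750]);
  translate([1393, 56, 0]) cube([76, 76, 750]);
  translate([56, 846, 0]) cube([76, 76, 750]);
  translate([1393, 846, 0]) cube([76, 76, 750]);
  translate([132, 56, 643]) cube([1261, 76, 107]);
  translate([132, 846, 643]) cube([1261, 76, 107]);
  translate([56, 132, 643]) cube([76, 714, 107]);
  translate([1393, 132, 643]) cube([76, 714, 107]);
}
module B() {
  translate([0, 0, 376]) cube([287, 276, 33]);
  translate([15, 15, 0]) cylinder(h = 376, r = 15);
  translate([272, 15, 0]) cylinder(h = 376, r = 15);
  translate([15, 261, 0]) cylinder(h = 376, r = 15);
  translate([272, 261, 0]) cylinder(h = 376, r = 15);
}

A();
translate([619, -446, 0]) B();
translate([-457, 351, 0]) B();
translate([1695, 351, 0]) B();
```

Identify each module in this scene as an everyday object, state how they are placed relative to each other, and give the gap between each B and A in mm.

A is a table. B is a stool. Three stools sit around the table at the −y, −x, +x sides. The gap between each stool and the table is 170 mm.

Each stool's nearest face is 170 mm from the table's bounding box.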